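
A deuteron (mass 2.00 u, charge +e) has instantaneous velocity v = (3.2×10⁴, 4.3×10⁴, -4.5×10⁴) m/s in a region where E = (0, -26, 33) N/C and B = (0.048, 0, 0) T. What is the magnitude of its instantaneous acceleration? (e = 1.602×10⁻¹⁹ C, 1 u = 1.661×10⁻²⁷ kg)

v×B = (0, -2160, -2060) N/C.
E + v×B = (0, -2190, -2030) N/C.
F = q(E + v×B) = (1.602×10⁻¹⁹ C)·(0, -2190, -2030) = (0, -3.50×10⁻¹⁶, -3.25×10⁻¹⁶) N.
|a| = |F|/m = 4.780×10⁻¹⁶/3.322×10⁻²⁷ ≈ 1.44×10¹¹ m/s².

|a| ≈ 1.44×10¹¹ m/s²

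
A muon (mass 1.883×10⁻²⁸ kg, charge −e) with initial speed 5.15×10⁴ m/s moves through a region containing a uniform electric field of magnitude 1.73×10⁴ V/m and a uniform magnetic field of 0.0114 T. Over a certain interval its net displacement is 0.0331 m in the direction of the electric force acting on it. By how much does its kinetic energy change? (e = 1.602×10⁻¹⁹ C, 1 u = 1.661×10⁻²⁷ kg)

The magnetic force is always ⟂ v and does no work; only the electric force changes KE.
ΔKE = F_E · d = |q|E d = (1.602×10⁻¹⁹)(1.73×10⁴)(0.0331) ≈ 9.17×10⁻¹⁷ J.

ΔKE ≈ 9.17×10⁻¹⁷ J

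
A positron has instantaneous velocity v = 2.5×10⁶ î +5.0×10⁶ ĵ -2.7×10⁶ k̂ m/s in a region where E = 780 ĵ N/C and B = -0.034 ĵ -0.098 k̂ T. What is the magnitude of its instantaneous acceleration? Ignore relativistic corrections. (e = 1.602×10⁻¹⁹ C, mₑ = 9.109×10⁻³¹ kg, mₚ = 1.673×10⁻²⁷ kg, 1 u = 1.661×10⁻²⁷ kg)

|a| ≈ 1.12×10¹⁷ m/s²

v×B = (-5.82×10⁵, 2.45×10⁵, -8.50×10⁴) N/C.
E + v×B = (-5.82×10⁵, 2.46×10⁵, -8.50×10⁴) N/C.
F = q(E + v×B) = (1.602×10⁻¹⁹ C)·(-5.82×10⁵, 2.46×10⁵, -8.50×10⁴) = (-9.32×10⁻¹⁴, 3.94×10⁻¹⁴, -1.36×10⁻¹⁴) N.
|a| = |F|/m = 1.021×10⁻¹³/9.109×10⁻³¹ ≈ 1.12×10¹⁷ m/s².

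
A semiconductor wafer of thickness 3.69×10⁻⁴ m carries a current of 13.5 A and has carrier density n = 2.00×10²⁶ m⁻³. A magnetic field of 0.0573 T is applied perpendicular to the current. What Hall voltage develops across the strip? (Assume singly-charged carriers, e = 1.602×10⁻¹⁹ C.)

V_H ≈ 6.54×10⁻⁵ V

V_H = IB/(n e t).
V_H = (13.5)(0.0573)/((2.00×10²⁶)(1.602×10⁻¹⁹)(3.69×10⁻⁴)) ≈ 6.54×10⁻⁵ V.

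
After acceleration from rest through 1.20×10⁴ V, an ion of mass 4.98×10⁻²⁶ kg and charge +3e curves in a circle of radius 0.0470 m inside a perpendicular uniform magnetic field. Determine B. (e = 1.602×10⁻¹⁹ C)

v = √(2|q|V/m) = √(2·4.806×10⁻¹⁹·1.20×10⁴/4.98×10⁻²⁶) ≈ 4.813×10⁵ m/s.
B = mv/(|q|r) = (4.98×10⁻²⁶)(4.813×10⁵)/((4.806×10⁻¹⁹)(0.0470)) ≈ 1.06 T.

B ≈ 1.06 T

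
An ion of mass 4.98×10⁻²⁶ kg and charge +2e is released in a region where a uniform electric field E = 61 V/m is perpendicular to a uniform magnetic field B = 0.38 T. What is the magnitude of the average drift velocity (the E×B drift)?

The E×B drift speed is v_d = E/B.
v_d = 61/0.38 = 160 m/s.

v_d ≈ 160 m/s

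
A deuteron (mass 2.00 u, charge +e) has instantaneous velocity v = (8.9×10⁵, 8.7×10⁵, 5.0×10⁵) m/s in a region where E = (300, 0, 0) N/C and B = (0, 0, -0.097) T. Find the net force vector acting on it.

v×B = (-8.44×10⁴, 8.63×10⁴, 0) N/C.
E + v×B = (-8.41×10⁴, 8.63×10⁴, 0) N/C.
F = q(E + v×B) = (1.602×10⁻¹⁹ C)·(-8.41×10⁴, 8.63×10⁴, 0) = (-1.35×10⁻¹⁴, 1.38×10⁻¹⁴, 0) N.

F ≈ (-1.35×10⁻¹⁴, 1.38×10⁻¹⁴, 0) N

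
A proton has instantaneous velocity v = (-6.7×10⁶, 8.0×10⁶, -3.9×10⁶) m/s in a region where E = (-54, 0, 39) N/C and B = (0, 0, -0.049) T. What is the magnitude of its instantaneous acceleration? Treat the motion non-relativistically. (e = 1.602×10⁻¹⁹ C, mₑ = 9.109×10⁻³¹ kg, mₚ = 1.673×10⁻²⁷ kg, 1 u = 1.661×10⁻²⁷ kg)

v×B = (-3.92×10⁵, -3.28×10⁵, 0) N/C.
E + v×B = (-3.92×10⁵, -3.28×10⁵, 39.0) N/C.
F = q(E + v×B) = (1.602×10⁻¹⁹ C)·(-3.92×10⁵, -3.28×10⁵, 39.0) = (-6.28×10⁻¹⁴, -5.26×10⁻¹⁴, 6.25×10⁻¹⁸) N.
|a| = |F|/m = 8.192×10⁻¹⁴/1.673×10⁻²⁷ ≈ 4.90×10¹³ m/s².

|a| ≈ 4.90×10¹³ m/s²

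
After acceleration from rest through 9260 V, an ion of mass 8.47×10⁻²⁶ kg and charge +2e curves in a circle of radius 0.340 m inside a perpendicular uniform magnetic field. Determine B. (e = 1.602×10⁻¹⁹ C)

B ≈ 0.206 T

v = √(2|q|V/m) = √(2·3.204×10⁻¹⁹·9260/8.47×10⁻²⁶) ≈ 2.647×10⁵ m/s.
B = mv/(|q|r) = (8.47×10⁻²⁶)(2.647×10⁵)/((3.204×10⁻¹⁹)(0.340)) ≈ 0.206 T.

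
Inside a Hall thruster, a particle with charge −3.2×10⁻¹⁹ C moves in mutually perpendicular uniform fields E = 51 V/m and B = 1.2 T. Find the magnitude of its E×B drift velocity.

v_d ≈ 42 m/s

The steady drift has the magnetic force balancing the electric force, so v_d = E/B.
v_d = 51/1.2 = 42 m/s.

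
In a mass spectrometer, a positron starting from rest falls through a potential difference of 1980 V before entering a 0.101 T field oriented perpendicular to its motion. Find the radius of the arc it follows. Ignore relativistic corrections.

Acceleration: |q|V = ½mv² ⇒ v = √(2|q|V/m) = √(2·1.602×10⁻¹⁹·1980/9.109×10⁻³¹) ≈ 2.639×10⁷ m/s.
In the field: r = mv/(|q|B) = (9.109×10⁻³¹)(2.639×10⁷)/((1.602×10⁻¹⁹)(0.101)) ≈ 1.49×10⁻³ m.

r ≈ 1.49×10⁻³ m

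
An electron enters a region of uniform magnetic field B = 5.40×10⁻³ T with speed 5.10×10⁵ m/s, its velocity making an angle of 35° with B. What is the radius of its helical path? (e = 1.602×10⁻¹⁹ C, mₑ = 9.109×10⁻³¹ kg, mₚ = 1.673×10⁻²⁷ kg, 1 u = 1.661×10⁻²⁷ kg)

r ≈ 3.08×10⁻⁴ m

v⊥ = v sinθ = 5.10×10⁵·sin35° ≈ 2.925×10⁵ m/s.
r = m v⊥/(|q|B) = (9.109×10⁻³¹)(2.925×10⁵)/((1.602×10⁻¹⁹)(5.40×10⁻³)) ≈ 3.08×10⁻⁴ m.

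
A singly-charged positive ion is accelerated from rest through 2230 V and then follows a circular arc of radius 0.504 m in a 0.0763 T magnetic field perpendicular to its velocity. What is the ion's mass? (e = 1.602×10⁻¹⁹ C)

Combine |q|V = ½mv² and r = mv/(|q|B): eliminate v to get m = qB²r²/(2V).
m = (1.602×10⁻¹⁹)(0.0763)²(0.504)²/(2·2230) ≈ 5.31×10⁻²⁶ kg.

m ≈ 5.31×10⁻²⁶ kg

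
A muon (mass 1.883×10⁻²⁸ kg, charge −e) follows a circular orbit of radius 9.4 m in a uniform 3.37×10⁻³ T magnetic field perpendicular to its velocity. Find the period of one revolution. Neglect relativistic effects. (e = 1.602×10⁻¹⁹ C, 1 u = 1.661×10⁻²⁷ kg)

The cyclotron period depends only on m, q, B: T = 2πm/(|q|B).
T = 2π(1.883×10⁻²⁸)/((1.602×10⁻¹⁹)(3.37×10⁻³)) ≈ 2.19×10⁻⁶ s.

T ≈ 2.19×10⁻⁶ s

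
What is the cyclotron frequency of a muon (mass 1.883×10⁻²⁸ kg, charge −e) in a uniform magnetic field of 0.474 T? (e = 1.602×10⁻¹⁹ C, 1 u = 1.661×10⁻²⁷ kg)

f = |q|B/(2πm).
f = (1.602×10⁻¹⁹)(0.474)/(2π·1.883×10⁻²⁸) ≈ 6.42×10⁷ Hz.

f ≈ 6.42×10⁷ Hz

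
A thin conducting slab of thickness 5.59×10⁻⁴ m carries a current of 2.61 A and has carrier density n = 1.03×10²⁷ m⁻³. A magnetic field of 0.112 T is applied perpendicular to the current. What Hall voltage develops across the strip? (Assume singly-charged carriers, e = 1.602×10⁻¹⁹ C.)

V_H = IB/(n e t).
V_H = (2.61)(0.112)/((1.03×10²⁷)(1.602×10⁻¹⁹)(5.59×10⁻⁴)) ≈ 3.17×10⁻⁶ V.

V_H ≈ 3.17×10⁻⁶ V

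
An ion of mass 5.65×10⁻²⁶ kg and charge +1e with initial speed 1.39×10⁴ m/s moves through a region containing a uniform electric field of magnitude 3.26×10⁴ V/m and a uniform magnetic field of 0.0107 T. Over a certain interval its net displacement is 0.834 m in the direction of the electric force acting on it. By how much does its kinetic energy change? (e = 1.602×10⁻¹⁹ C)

ΔKE ≈ 4.36×10⁻¹⁵ J

The magnetic force is always ⟂ v and does no work; only the electric force changes KE.
ΔKE = F_E · d = |q|E d = (1.602×10⁻¹⁹)(3.26×10⁴)(0.834) ≈ 4.36×10⁻¹⁵ J.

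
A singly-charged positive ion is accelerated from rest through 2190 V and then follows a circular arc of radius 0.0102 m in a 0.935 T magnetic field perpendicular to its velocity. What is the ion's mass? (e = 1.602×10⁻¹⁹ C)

Combine |q|V = ½mv² and r = mv/(|q|B): eliminate v to get m = qB²r²/(2V).
m = (1.602×10⁻¹⁹)(0.935)²(0.0102)²/(2·2190) ≈ 3.33×10⁻²⁷ kg.

m ≈ 3.33×10⁻²⁷ kg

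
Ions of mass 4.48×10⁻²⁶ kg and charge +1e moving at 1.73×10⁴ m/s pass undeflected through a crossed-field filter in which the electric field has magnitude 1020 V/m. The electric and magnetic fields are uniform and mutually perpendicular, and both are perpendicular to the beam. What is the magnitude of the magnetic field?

B = 0.0590 T

Balance of forces in the selector: qE = qvB ⇒ B = E/v.
B = 1020/1.73×10⁴ = 0.0590 T.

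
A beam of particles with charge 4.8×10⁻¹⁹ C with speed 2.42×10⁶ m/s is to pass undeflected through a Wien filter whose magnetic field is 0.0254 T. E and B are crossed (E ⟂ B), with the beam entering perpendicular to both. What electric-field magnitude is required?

For straight-line motion qE = qvB, so E = vB.
E = 2.42×10⁶ × 0.0254 = 6.15×10⁴ V/m.

E = 6.15×10⁴ V/m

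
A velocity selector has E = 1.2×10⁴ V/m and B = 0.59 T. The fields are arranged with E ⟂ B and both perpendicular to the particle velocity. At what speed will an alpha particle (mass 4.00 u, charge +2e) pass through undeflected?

For undeflected motion the electric and magnetic forces balance: qE = qvB.
v = E/B = 1.2×10⁴/0.59 = 2.0×10⁴ m/s.

v = 2.0×10⁴ m/s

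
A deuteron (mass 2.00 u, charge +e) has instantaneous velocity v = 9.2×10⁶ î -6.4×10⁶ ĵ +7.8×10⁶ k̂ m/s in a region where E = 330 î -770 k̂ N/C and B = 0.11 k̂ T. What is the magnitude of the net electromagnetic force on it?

v×B = (-7.04×10⁵, -1.01×10⁶, 0) N/C.
E + v×B = (-7.04×10⁵, -1.01×10⁶, -770) N/C.
F = q(E + v×B) = (1.602×10⁻¹⁹ C)·(-7.04×10⁵, -1.01×10⁶, -770) = (-1.13×10⁻¹³, -1.62×10⁻¹³, -1.23×10⁻¹⁶) N.
|F| = 1.97×10⁻¹³ N.

|F| ≈ 1.97×10⁻¹³ N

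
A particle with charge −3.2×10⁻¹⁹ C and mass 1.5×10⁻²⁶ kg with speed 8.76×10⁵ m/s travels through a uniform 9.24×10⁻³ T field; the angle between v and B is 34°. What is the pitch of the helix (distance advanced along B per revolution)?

p ≈ 23.1 m

v∥ = v cosθ = 8.76×10⁵·cos34° ≈ 7.262×10⁵ m/s.
T = 2πm/(|q|B) = 2π(1.5×10⁻²⁶)/((3.2×10⁻¹⁹)(9.24×10⁻³)) ≈ 3.187×10⁻⁵ s.
pitch = v∥ T = (7.262×10⁵)(3.187×10⁻⁵) ≈ 23.1 m.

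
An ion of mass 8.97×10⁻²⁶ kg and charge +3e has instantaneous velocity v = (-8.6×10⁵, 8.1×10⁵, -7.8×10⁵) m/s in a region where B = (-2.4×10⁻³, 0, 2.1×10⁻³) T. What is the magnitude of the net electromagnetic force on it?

|F| ≈ 2.16×10⁻¹⁵ N

v×B = (1700, 3680, 1940) N/C.
F = q v×B = (4.806×10⁻¹⁹ C)·(1700, 3680, 1940) = (8.18×10⁻¹⁶, 1.77×10⁻¹⁵, 9.34×10⁻¹⁶) N.
|F| = 2.16×10⁻¹⁵ N.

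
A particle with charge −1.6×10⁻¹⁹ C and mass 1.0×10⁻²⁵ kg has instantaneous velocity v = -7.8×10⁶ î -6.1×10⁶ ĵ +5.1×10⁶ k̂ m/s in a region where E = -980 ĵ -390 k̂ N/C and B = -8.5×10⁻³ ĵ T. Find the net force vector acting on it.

v×B = (4.34×10⁴, 0, 6.63×10⁴) N/C.
E + v×B = (4.34×10⁴, -980, 6.59×10⁴) N/C.
F = q(E + v×B) = (−1.6×10⁻¹⁹ C)·(4.34×10⁴, -980, 6.59×10⁴) = (-6.94×10⁻¹⁵, 1.57×10⁻¹⁶, -1.05×10⁻¹⁴) N.

F ≈ (-6.94×10⁻¹⁵, 1.57×10⁻¹⁶, -1.05×10⁻¹⁴) N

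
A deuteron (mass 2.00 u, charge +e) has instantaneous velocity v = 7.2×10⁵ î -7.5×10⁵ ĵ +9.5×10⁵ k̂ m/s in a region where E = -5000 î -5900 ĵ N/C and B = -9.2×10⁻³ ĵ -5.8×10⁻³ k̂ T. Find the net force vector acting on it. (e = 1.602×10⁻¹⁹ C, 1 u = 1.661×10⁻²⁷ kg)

v×B = (1.31×10⁴, 4180, -6620) N/C.
E + v×B = (8090, -1720, -6620) N/C.
F = q(E + v×B) = (1.602×10⁻¹⁹ C)·(8090, -1720, -6620) = (1.30×10⁻¹⁵, -2.76×10⁻¹⁶, -1.06×10⁻¹⁵) N.

F ≈ (1.30×10⁻¹⁵, -2.76×10⁻¹⁶, -1.06×10⁻¹⁵) N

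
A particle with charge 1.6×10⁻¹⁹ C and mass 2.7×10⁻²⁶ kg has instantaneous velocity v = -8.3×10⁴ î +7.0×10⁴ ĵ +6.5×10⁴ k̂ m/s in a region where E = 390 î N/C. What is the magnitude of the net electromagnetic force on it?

Only an electric field acts, so F = qE = (1.6×10⁻¹⁹ C)·(390, 0, 0) = (6.24×10⁻¹⁷, 0, 0) N.
|F| = 6.24×10⁻¹⁷ N.

|F| ≈ 6.24×10⁻¹⁷ N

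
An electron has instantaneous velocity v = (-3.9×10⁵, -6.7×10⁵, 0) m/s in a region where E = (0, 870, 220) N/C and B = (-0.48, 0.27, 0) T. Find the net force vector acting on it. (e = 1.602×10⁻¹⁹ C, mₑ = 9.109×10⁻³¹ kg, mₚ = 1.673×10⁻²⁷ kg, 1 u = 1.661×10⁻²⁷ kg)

F ≈ (0, -1.39×10⁻¹⁶, 6.84×10⁻¹⁴) N

v×B = (0, 0, -4.27×10⁵) N/C.
E + v×B = (0, 870, -4.27×10⁵) N/C.
F = q(E + v×B) = (−1.602×10⁻¹⁹ C)·(0, 870, -4.27×10⁵) = (0, -1.39×10⁻¹⁶, 6.84×10⁻¹⁴) N.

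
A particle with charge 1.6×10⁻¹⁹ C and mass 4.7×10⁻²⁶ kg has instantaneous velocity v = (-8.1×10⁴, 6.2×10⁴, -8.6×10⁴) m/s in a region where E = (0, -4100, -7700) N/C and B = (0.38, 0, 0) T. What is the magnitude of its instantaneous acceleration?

|a| ≈ 1.64×10¹¹ m/s²

v×B = (0, -3.27×10⁴, -2.36×10⁴) N/C.
E + v×B = (0, -3.68×10⁴, -3.13×10⁴) N/C.
F = q(E + v×B) = (1.6×10⁻¹⁹ C)·(0, -3.68×10⁴, -3.13×10⁴) = (0, -5.88×10⁻¹⁵, -5.00×10⁻¹⁵) N.
|a| = |F|/m = 7.723×10⁻¹⁵/4.7×10⁻²⁶ ≈ 1.64×10¹¹ m/s².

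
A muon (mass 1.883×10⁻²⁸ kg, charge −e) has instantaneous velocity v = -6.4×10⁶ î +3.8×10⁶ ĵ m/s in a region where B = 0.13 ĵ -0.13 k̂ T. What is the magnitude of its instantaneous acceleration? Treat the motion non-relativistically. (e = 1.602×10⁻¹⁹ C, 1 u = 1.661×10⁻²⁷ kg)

|a| ≈ 1.09×10¹⁵ m/s²

v×B = (-4.94×10⁵, -8.32×10⁵, -8.32×10⁵) N/C.
F = q v×B = (−1.602×10⁻¹⁹ C)·(-4.94×10⁵, -8.32×10⁵, -8.32×10⁵) = (7.91×10⁻¹⁴, 1.33×10⁻¹³, 1.33×10⁻¹³) N.
|a| = |F|/m = 2.044×10⁻¹³/1.883×10⁻²⁸ ≈ 1.09×10¹⁵ m/s².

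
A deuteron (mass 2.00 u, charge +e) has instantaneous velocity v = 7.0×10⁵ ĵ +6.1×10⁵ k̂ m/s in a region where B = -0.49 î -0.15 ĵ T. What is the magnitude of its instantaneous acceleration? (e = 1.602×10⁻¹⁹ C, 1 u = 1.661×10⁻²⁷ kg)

|a| ≈ 2.24×10¹³ m/s²

v×B = (9.15×10⁴, -2.99×10⁵, 3.43×10⁵) N/C.
F = q v×B = (1.602×10⁻¹⁹ C)·(9.15×10⁴, -2.99×10⁵, 3.43×10⁵) = (1.47×10⁻¹⁴, -4.79×10⁻¹⁴, 5.49×10⁻¹⁴) N.
|a| = |F|/m = 7.434×10⁻¹⁴/3.322×10⁻²⁷ ≈ 2.24×10¹³ m/s².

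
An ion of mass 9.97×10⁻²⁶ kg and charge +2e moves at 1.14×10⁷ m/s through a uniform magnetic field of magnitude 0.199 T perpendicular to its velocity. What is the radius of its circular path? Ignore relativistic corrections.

r ≈ 17.8 m

The magnetic force provides the centripetal force: |q|vB = mv²/r.
r = mv/(|q|B) = (9.97×10⁻²⁶)(1.14×10⁷)/((3.204×10⁻¹⁹)(0.199)) ≈ 17.8 m.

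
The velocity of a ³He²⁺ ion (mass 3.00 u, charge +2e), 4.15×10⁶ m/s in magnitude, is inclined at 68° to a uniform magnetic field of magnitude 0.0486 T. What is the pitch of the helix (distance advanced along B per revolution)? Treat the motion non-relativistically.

v∥ = v cosθ = 4.15×10⁶·cos68° ≈ 1.555×10⁶ m/s.
T = 2πm/(|q|B) = 2π(4.983×10⁻²⁷)/((3.204×10⁻¹⁹)(0.0486)) ≈ 2.011×10⁻⁶ s.
pitch = v∥ T = (1.555×10⁶)(2.011×10⁻⁶) ≈ 3.13 m.

p ≈ 3.13 m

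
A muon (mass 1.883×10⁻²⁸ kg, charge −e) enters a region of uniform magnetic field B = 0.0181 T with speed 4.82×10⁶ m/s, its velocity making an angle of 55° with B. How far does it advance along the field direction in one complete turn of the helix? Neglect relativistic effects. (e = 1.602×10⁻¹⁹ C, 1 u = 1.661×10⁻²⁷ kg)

v∥ = v cosθ = 4.82×10⁶·cos55° ≈ 2.765×10⁶ m/s.
T = 2πm/(|q|B) = 2π(1.883×10⁻²⁸)/((1.602×10⁻¹⁹)(0.0181)) ≈ 4.080×10⁻⁷ s.
pitch = v∥ T = (2.765×10⁶)(4.080×10⁻⁷) ≈ 1.13 m.

p ≈ 1.13 m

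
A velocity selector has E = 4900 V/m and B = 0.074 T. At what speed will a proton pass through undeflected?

v = 6.6×10⁴ m/s

Zero net Lorentz force requires |qE| = |q v×B|, i.e. E = vB.
v = E/B = 4900/0.074 = 6.6×10⁴ m/s.
The result is independent of the particle's charge and mass.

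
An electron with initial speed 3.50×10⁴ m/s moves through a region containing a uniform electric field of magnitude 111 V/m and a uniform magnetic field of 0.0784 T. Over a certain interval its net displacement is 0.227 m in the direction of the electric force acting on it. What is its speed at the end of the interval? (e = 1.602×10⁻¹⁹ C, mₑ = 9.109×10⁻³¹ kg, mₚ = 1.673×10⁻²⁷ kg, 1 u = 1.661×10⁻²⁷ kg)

v_f ≈ 2.98×10⁶ m/s

B does no work; ΔKE = |q|E d.
½mv_f² = ½mv₀² + |q|Ed = ½(9.109×10⁻³¹)(3.50×10⁴)² + (1.602×10⁻¹⁹)(111)(0.227) ≈ 5.579×10⁻²² J + 4.037×10⁻¹⁸ J ≈ 4.037×10⁻¹⁸ J.
v_f = √(2·4.037×10⁻¹⁸/9.109×10⁻³¹) ≈ 2.98×10⁶ m/s.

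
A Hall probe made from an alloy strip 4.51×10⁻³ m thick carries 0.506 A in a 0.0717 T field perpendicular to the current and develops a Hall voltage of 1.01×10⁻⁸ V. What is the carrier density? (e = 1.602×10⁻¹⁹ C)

n ≈ 4.97×10²⁷ m⁻³

From V_H = IB/(n e t), n = IB/(V_H e t).
n = (0.506)(0.0717)/((1.01×10⁻⁸)(1.602×10⁻¹⁹)(4.51×10⁻³)) ≈ 4.97×10²⁷ m⁻³.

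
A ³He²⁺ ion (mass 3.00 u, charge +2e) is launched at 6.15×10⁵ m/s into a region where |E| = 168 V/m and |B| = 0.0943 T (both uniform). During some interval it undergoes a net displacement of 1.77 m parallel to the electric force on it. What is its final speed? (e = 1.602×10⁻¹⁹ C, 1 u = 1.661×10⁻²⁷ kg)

B does no work; ΔKE = |q|E d.
½mv_f² = ½mv₀² + |q|Ed = ½(4.983×10⁻²⁷)(6.15×10⁵)² + (3.204×10⁻¹⁹)(168)(1.77) ≈ 9.423×10⁻¹⁶ J + 9.527×10⁻¹⁷ J ≈ 1.038×10⁻¹⁵ J.
v_f = √(2·1.038×10⁻¹⁵/4.983×10⁻²⁷) ≈ 6.45×10⁵ m/s.

v_f ≈ 6.45×10⁵ m/s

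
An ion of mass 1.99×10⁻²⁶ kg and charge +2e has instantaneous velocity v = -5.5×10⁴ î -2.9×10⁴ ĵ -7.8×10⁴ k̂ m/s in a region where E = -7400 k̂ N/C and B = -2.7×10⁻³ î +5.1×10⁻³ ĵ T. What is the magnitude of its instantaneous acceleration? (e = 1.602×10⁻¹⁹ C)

v×B = (398, 211, -359) N/C.
E + v×B = (398, 211, -7760) N/C.
F = q(E + v×B) = (3.204×10⁻¹⁹ C)·(398, 211, -7760) = (1.27×10⁻¹⁶, 6.75×10⁻¹⁷, -2.49×10⁻¹⁵) N.
|a| = |F|/m = 2.490×10⁻¹⁵/1.99×10⁻²⁶ ≈ 1.25×10¹¹ m/s².

|a| ≈ 1.25×10¹¹ m/s²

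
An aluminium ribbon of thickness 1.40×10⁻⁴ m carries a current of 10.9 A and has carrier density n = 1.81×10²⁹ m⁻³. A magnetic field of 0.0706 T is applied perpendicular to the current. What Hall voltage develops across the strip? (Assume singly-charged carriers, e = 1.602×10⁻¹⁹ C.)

V_H ≈ 1.90×10⁻⁷ V

V_H = IB/(n e t).
V_H = (10.9)(0.0706)/((1.81×10²⁹)(1.602×10⁻¹⁹)(1.40×10⁻⁴)) ≈ 1.90×10⁻⁷ V.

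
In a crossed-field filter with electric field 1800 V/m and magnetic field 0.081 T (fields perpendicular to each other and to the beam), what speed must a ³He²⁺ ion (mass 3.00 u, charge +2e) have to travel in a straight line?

For undeflected motion the electric and magnetic forces balance: qE = qvB.
v = E/B = 1800/0.081 = 2.2×10⁴ m/s.

v = 2.2×10⁴ m/s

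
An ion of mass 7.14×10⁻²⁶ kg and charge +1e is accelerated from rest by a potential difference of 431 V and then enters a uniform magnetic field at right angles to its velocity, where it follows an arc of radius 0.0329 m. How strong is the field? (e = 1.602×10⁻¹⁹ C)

v = √(2|q|V/m) = √(2·1.602×10⁻¹⁹·431/7.14×10⁻²⁶) ≈ 4.398×10⁴ m/s.
B = mv/(|q|r) = (7.14×10⁻²⁶)(4.398×10⁴)/((1.602×10⁻¹⁹)(0.0329)) ≈ 0.596 T.

B ≈ 0.596 T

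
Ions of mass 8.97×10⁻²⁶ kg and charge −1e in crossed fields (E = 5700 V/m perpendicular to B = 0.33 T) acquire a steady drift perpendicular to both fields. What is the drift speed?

The steady drift has the magnetic force balancing the electric force, so v_d = E/B.
v_d = 5700/0.33 = 1.7×10⁴ m/s.

v_d ≈ 1.7×10⁴ m/s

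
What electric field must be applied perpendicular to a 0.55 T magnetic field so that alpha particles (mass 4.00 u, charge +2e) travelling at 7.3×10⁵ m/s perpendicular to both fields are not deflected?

E = 4.0×10⁵ V/m

For straight-line motion qE = qvB, so E = vB.
E = 7.3×10⁵ × 0.55 = 4.0×10⁵ V/m.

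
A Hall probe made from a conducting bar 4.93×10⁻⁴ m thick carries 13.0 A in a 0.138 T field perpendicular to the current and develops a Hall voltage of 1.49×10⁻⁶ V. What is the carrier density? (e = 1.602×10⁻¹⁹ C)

From V_H = IB/(n e t), n = IB/(V_H e t).
n = (13.0)(0.138)/((1.49×10⁻⁶)(1.602×10⁻¹⁹)(4.93×10⁻⁴)) ≈ 1.52×10²⁸ m⁻³.

n ≈ 1.52×10²⁸ m⁻³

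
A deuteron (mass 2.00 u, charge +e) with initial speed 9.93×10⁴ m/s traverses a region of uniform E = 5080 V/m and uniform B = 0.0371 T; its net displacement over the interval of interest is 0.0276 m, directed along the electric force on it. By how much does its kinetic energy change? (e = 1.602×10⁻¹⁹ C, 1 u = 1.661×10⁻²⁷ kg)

ΔKE ≈ 2.25×10⁻¹⁷ J

The magnetic force is always ⟂ v and does no work; only the electric force changes KE.
ΔKE = F_E · d = |q|E d = (1.602×10⁻¹⁹)(5080)(0.0276) ≈ 2.25×10⁻¹⁷ J.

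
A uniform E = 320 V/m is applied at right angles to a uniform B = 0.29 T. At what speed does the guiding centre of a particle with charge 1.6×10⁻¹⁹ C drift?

The steady drift has the magnetic force balancing the electric force, so v_d = E/B.
v_d = 320/0.29 = 1100 m/s.

v_d ≈ 1100 m/s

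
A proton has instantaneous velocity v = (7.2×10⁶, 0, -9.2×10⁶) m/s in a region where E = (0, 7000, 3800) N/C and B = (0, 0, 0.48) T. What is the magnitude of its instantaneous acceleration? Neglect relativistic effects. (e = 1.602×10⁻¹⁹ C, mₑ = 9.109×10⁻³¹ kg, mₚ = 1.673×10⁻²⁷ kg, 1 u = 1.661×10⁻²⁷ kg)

|a| ≈ 3.30×10¹⁴ m/s²

v×B = (0, -3.46×10⁶, 0) N/C.
E + v×B = (0, -3.45×10⁶, 3800) N/C.
F = q(E + v×B) = (1.602×10⁻¹⁹ C)·(0, -3.45×10⁶, 3800) = (0, -5.53×10⁻¹³, 6.09×10⁻¹⁶) N.
|a| = |F|/m = 5.525×10⁻¹³/1.673×10⁻²⁷ ≈ 3.30×10¹⁴ m/s².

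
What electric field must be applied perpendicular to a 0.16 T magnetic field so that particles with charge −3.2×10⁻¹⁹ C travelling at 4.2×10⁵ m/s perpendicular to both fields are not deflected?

E = 6.7×10⁴ V/m

For straight-line motion qE = qvB, so E = vB.
E = 4.2×10⁵ × 0.16 = 6.7×10⁴ V/m.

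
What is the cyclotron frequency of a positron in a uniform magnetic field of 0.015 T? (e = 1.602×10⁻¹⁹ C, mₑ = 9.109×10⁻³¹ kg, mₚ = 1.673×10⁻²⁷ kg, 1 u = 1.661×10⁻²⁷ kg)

f = |q|B/(2πm).
f = (1.602×10⁻¹⁹)(0.015)/(2π·9.109×10⁻³¹) ≈ 4.2×10⁸ Hz.

f ≈ 4.2×10⁸ Hz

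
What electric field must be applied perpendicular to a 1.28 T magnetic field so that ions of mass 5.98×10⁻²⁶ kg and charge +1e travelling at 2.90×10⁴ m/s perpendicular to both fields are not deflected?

E = 3.71×10⁴ V/m

For straight-line motion qE = qvB, so E = vB.
E = 2.90×10⁴ × 1.28 = 3.71×10⁴ V/m.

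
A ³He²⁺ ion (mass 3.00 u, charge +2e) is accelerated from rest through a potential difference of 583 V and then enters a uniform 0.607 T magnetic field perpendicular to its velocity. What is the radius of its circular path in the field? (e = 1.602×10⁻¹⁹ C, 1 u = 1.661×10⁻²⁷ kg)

r ≈ 7.02×10⁻³ m

Acceleration: |q|V = ½mv² ⇒ v = √(2|q|V/m) = √(2·3.204×10⁻¹⁹·583/4.983×10⁻²⁷) ≈ 2.738×10⁵ m/s.
In the field: r = mv/(|q|B) = (4.983×10⁻²⁷)(2.738×10⁵)/((3.204×10⁻¹⁹)(0.607)) ≈ 7.02×10⁻³ m.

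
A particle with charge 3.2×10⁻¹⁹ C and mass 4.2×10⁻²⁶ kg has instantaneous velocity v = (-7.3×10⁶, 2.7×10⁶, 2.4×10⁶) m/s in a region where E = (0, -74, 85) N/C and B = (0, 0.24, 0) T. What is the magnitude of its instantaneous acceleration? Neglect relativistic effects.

v×B = (-5.76×10⁵, 0, -1.75×10⁶) N/C.
E + v×B = (-5.76×10⁵, -74.0, -1.75×10⁶) N/C.
F = q(E + v×B) = (3.2×10⁻¹⁹ C)·(-5.76×10⁵, -74.0, -1.75×10⁶) = (-1.84×10⁻¹³, -2.37×10⁻¹⁷, -5.61×10⁻¹³) N.
|a| = |F|/m = 5.901×10⁻¹³/4.2×10⁻²⁶ ≈ 1.41×10¹³ m/s².

|a| ≈ 1.41×10¹³ m/s²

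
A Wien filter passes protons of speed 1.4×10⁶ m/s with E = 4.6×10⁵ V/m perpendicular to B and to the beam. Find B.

B = 0.33 T

Balance of forces in the selector: qE = qvB ⇒ B = E/v.
B = 4.6×10⁵/1.4×10⁶ = 0.33 T.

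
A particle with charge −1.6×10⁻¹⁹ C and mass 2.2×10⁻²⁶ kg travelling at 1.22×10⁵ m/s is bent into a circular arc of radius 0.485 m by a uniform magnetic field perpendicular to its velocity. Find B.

From |q|vB = mv²/r, B = mv/(|q|r).
B = (2.2×10⁻²⁶)(1.22×10⁵)/((1.6×10⁻¹⁹)(0.485)) ≈ 0.0346 T.

B ≈ 0.0346 T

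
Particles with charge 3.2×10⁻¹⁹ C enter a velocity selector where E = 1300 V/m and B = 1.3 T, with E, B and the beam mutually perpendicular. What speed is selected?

Straight-line motion ⇒ electric and magnetic forces cancel, so E = vB.
v = E/B = 1300/1.3 = 1000 m/s.

v = 1000 m/s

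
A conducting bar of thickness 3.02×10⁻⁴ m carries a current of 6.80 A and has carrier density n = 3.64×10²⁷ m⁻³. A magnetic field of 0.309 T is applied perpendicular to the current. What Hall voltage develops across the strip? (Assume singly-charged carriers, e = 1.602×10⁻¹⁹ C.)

V_H = IB/(n e t).
V_H = (6.80)(0.309)/((3.64×10²⁷)(1.602×10⁻¹⁹)(3.02×10⁻⁴)) ≈ 1.19×10⁻⁵ V.

V_H ≈ 1.19×10⁻⁵ V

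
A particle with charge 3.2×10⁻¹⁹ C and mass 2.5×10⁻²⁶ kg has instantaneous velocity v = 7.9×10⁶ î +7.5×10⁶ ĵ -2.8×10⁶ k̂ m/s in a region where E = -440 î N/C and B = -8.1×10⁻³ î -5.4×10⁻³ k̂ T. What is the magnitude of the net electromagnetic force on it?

v×B = (-4.05×10⁴, 6.53×10⁴, 6.08×10⁴) N/C.
E + v×B = (-4.09×10⁴, 6.53×10⁴, 6.08×10⁴) N/C.
F = q(E + v×B) = (3.2×10⁻¹⁹ C)·(-4.09×10⁴, 6.53×10⁴, 6.08×10⁴) = (-1.31×10⁻¹⁴, 2.09×10⁻¹⁴, 1.94×10⁻¹⁴) N.
|F| = 3.14×10⁻¹⁴ N.

|F| ≈ 3.14×10⁻¹⁴ N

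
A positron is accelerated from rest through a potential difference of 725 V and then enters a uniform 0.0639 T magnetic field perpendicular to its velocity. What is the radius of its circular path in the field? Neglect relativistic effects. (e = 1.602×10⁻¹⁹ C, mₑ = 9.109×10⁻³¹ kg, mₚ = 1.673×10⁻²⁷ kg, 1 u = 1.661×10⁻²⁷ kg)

Acceleration: |q|V = ½mv² ⇒ v = √(2|q|V/m) = √(2·1.602×10⁻¹⁹·725/9.109×10⁻³¹) ≈ 1.597×10⁷ m/s.
In the field: r = mv/(|q|B) = (9.109×10⁻³¹)(1.597×10⁷)/((1.602×10⁻¹⁹)(0.0639)) ≈ 1.42×10⁻³ m.

r ≈ 1.42×10⁻³ m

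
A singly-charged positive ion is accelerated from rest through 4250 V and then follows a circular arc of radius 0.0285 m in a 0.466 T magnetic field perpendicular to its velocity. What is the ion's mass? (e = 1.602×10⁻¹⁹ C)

m ≈ 3.32×10⁻²⁷ kg

Combine |q|V = ½mv² and r = mv/(|q|B): eliminate v to get m = qB²r²/(2V).
m = (1.602×10⁻¹⁹)(0.466)²(0.0285)²/(2·4250) ≈ 3.32×10⁻²⁷ kg.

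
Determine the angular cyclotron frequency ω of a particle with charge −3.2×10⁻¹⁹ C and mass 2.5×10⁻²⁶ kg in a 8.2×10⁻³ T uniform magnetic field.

ω = |q|B/m.
ω = (3.2×10⁻¹⁹)(8.2×10⁻³)/2.5×10⁻²⁶ ≈ 1.0×10⁵ rad/s.

ω ≈ 1.0×10⁵ rad/s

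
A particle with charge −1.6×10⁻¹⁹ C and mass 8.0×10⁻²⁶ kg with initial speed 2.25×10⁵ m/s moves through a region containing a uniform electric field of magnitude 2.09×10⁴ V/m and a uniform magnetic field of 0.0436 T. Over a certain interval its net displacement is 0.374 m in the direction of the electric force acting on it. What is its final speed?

B does no work; ΔKE = |q|E d.
½mv_f² = ½mv₀² + |q|Ed = ½(8.0×10⁻²⁶)(2.25×10⁵)² + (1.6×10⁻¹⁹)(2.09×10⁴)(0.374) ≈ 2.025×10⁻¹⁵ J + 1.251×10⁻¹⁵ J ≈ 3.276×10⁻¹⁵ J.
v_f = √(2·3.276×10⁻¹⁵/8.0×10⁻²⁶) ≈ 2.86×10⁵ m/s.

v_f ≈ 2.86×10⁵ m/s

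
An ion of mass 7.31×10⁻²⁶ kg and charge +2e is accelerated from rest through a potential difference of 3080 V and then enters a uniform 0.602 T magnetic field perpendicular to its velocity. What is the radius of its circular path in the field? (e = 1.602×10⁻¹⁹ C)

Acceleration: |q|V = ½mv² ⇒ v = √(2|q|V/m) = √(2·3.204×10⁻¹⁹·3080/7.31×10⁻²⁶) ≈ 1.643×10⁵ m/s.
In the field: r = mv/(|q|B) = (7.31×10⁻²⁶)(1.643×10⁵)/((3.204×10⁻¹⁹)(0.602)) ≈ 0.0623 m.

r ≈ 0.0623 m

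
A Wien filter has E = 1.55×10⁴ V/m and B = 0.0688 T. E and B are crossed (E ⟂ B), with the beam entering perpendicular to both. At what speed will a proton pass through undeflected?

Zero net Lorentz force requires |qE| = |q v×B|, i.e. E = vB.
v = E/B = 1.55×10⁴/0.0688 = 2.25×10⁵ m/s.

v = 2.25×10⁵ m/s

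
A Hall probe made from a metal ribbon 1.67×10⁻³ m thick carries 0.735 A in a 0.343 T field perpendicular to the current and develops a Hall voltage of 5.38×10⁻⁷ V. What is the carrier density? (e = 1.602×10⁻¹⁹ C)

From V_H = IB/(n e t), n = IB/(V_H e t).
n = (0.735)(0.343)/((5.38×10⁻⁷)(1.602×10⁻¹⁹)(1.67×10⁻³)) ≈ 1.75×10²⁷ m⁻³.

n ≈ 1.75×10²⁷ m⁻³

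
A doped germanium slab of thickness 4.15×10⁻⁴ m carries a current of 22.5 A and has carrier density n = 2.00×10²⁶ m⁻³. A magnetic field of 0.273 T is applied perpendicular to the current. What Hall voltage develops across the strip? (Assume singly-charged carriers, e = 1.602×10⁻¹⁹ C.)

V_H = IB/(n e t).
V_H = (22.5)(0.273)/((2.00×10²⁶)(1.602×10⁻¹⁹)(4.15×10⁻⁴)) ≈ 4.62×10⁻⁴ V.

V_H ≈ 4.62×10⁻⁴ V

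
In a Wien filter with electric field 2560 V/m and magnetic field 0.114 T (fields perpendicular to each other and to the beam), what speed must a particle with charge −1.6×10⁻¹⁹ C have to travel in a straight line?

Straight-line motion ⇒ electric and magnetic forces cancel, so E = vB.
v = E/B = 2560/0.114 = 2.25×10⁴ m/s.
The result is independent of the particle's charge and mass.

v = 2.25×10⁴ m/s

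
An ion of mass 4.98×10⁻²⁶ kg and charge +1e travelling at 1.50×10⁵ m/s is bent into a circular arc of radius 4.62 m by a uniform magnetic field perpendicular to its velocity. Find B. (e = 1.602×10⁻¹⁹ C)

B ≈ 0.0101 T

From |q|vB = mv²/r, B = mv/(|q|r).
B = (4.98×10⁻²⁶)(1.50×10⁵)/((1.602×10⁻¹⁹)(4.62)) ≈ 0.0101 T.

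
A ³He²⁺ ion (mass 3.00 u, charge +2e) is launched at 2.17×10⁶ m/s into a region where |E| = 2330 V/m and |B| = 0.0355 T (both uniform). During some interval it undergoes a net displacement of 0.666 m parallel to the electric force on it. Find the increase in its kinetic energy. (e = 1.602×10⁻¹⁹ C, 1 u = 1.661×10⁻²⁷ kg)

The magnetic force is always ⟂ v and does no work; only the electric force changes KE.
ΔKE = F_E · d = |q|E d = (3.204×10⁻¹⁹)(2330)(0.666) ≈ 4.97×10⁻¹⁶ J.

ΔKE ≈ 4.97×10⁻¹⁶ J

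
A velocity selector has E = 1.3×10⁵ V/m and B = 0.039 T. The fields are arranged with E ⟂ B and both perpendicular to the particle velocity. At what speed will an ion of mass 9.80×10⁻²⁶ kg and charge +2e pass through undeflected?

v = 3.3×10⁶ m/s

For undeflected motion the electric and magnetic forces balance: qE = qvB.
v = E/B = 1.3×10⁵/0.039 = 3.3×10⁶ m/s.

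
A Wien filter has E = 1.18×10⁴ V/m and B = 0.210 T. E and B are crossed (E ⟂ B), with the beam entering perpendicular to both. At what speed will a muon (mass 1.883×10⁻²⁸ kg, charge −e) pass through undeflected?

For undeflected motion the electric and magnetic forces balance: qE = qvB.
v = E/B = 1.18×10⁴/0.210 = 5.62×10⁴ m/s.

v = 5.62×10⁴ m/s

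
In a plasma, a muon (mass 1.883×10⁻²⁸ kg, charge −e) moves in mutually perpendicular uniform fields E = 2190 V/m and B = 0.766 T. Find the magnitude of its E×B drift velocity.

v_d ≈ 2860 m/s

The steady drift has the magnetic force balancing the electric force, so v_d = E/B.
v_d = 2190/0.766 = 2860 m/s.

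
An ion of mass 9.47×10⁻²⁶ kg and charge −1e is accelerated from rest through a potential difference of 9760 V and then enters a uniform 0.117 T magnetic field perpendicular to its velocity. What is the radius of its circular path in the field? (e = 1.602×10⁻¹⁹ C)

r ≈ 0.918 m

Acceleration: |q|V = ½mv² ⇒ v = √(2|q|V/m) = √(2·1.602×10⁻¹⁹·9760/9.47×10⁻²⁶) ≈ 1.817×10⁵ m/s.
In the field: r = mv/(|q|B) = (9.47×10⁻²⁶)(1.817×10⁵)/((1.602×10⁻¹⁹)(0.117)) ≈ 0.918 m.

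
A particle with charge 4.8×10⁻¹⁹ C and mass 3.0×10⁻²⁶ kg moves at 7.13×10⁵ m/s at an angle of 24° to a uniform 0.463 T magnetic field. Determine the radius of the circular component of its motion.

r ≈ 0.0391 m

v⊥ = v sinθ = 7.13×10⁵·sin24° ≈ 2.900×10⁵ m/s.
r = m v⊥/(|q|B) = (3.0×10⁻²⁶)(2.900×10⁵)/((4.8×10⁻¹⁹)(0.463)) ≈ 0.0391 m.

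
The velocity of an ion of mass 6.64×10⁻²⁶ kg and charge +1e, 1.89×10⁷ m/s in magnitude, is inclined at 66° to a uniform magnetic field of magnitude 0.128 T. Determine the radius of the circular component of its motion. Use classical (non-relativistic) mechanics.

r ≈ 55.9 m

v⊥ = v sinθ = 1.89×10⁷·sin66° ≈ 1.727×10⁷ m/s.
r = m v⊥/(|q|B) = (6.64×10⁻²⁶)(1.727×10⁷)/((1.602×10⁻¹⁹)(0.128)) ≈ 55.9 m.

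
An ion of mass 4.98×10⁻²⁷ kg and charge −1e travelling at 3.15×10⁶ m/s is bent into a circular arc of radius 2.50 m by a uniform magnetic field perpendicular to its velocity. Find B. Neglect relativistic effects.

B ≈ 0.0392 T

From |q|vB = mv²/r, B = mv/(|q|r).
B = (4.98×10⁻²⁷)(3.15×10⁶)/((1.602×10⁻¹⁹)(2.50)) ≈ 0.0392 T.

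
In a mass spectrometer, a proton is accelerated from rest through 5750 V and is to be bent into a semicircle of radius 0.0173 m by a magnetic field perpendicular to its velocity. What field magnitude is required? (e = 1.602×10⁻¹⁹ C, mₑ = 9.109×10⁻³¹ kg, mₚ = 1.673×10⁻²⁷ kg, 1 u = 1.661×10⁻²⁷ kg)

B ≈ 0.633 T

v = √(2|q|V/m) = √(2·1.602×10⁻¹⁹·5750/1.673×10⁻²⁷) ≈ 1.049×10⁶ m/s.
B = mv/(|q|r) = (1.673×10⁻²⁷)(1.049×10⁶)/((1.602×10⁻¹⁹)(0.0173)) ≈ 0.633 T.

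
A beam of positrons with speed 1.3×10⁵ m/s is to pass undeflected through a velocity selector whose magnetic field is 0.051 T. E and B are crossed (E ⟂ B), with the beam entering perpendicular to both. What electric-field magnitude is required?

For straight-line motion qE = qvB, so E = vB.
E = 1.3×10⁵ × 0.051 = 6600 V/m.

E = 6600 V/m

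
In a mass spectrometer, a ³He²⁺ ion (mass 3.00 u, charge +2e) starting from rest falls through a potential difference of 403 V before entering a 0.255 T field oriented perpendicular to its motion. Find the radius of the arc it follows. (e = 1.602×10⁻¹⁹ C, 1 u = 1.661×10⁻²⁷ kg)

r ≈ 0.0139 m

Acceleration: |q|V = ½mv² ⇒ v = √(2|q|V/m) = √(2·3.204×10⁻¹⁹·403/4.983×10⁻²⁷) ≈ 2.277×10⁵ m/s.
In the field: r = mv/(|q|B) = (4.983×10⁻²⁷)(2.277×10⁵)/((3.204×10⁻¹⁹)(0.255)) ≈ 0.0139 m.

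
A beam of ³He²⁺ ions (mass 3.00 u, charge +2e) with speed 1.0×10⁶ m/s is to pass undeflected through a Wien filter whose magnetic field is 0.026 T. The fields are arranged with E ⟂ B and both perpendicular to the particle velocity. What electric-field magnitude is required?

E = 2.6×10⁴ V/m

For straight-line motion qE = qvB, so E = vB.
E = 1.0×10⁶ × 0.026 = 2.6×10⁴ V/m.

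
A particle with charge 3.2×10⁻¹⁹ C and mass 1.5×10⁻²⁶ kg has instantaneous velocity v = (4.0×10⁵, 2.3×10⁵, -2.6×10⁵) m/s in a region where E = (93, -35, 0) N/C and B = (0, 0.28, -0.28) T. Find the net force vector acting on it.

v×B = (8400, 1.12×10⁵, 1.12×10⁵) N/C.
E + v×B = (8490, 1.12×10⁵, 1.12×10⁵) N/C.
F = q(E + v×B) = (3.2×10⁻¹⁹ C)·(8490, 1.12×10⁵, 1.12×10⁵) = (2.72×10⁻¹⁵, 3.58×10⁻¹⁴, 3.58×10⁻¹⁴) N.

F ≈ (2.72×10⁻¹⁵, 3.58×10⁻¹⁴, 3.58×10⁻¹⁴) N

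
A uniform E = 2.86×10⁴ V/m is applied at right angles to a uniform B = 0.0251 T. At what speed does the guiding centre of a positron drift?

v_d ≈ 1.14×10⁶ m/s

The E×B drift speed is v_d = E/B.
v_d = 2.86×10⁴/0.0251 = 1.14×10⁶ m/s.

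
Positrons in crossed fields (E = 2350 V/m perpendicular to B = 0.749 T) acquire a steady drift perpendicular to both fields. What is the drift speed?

The steady drift has the magnetic force balancing the electric force, so v_d = E/B.
v_d = 2350/0.749 = 3140 m/s.

v_d ≈ 3140 m/s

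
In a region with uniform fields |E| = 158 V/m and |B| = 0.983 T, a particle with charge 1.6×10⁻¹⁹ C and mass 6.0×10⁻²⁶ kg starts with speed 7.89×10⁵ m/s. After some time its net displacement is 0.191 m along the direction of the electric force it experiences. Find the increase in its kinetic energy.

The magnetic force is always ⟂ v and does no work; only the electric force changes KE.
ΔKE = F_E · d = |q|E d = (1.6×10⁻¹⁹)(158)(0.191) ≈ 4.83×10⁻¹⁸ J.

ΔKE ≈ 4.83×10⁻¹⁸ J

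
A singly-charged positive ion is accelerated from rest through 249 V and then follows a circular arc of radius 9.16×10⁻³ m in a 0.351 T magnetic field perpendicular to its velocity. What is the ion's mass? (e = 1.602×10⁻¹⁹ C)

m ≈ 3.33×10⁻²⁷ kg

Combine |q|V = ½mv² and r = mv/(|q|B): eliminate v to get m = qB²r²/(2V).
m = (1.602×10⁻¹⁹)(0.351)²(9.16×10⁻³)²/(2·249) ≈ 3.33×10⁻²⁷ kg.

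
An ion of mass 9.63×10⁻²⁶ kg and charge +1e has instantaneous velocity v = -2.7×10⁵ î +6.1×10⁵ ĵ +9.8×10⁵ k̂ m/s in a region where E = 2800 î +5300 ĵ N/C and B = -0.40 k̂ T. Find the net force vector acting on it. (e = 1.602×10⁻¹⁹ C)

v×B = (-2.44×10⁵, -1.08×10⁵, 0) N/C.
E + v×B = (-2.41×10⁵, -1.03×10⁵, 0) N/C.
F = q(E + v×B) = (1.602×10⁻¹⁹ C)·(-2.41×10⁵, -1.03×10⁵, 0) = (-3.86×10⁻¹⁴, -1.65×10⁻¹⁴, 0) N.

F ≈ (-3.86×10⁻¹⁴, -1.65×10⁻¹⁴, 0) N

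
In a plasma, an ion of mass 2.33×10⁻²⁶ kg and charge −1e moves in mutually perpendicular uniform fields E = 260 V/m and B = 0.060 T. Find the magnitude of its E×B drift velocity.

The E×B drift speed is v_d = E/B.
v_d = 260/0.060 = 4300 m/s.

v_d ≈ 4300 m/s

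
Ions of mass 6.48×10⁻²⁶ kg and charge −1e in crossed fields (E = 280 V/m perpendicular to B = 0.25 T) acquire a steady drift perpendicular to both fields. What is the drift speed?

The E×B drift speed is v_d = E/B.
v_d = 280/0.25 = 1100 m/s.

v_d ≈ 1100 m/s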